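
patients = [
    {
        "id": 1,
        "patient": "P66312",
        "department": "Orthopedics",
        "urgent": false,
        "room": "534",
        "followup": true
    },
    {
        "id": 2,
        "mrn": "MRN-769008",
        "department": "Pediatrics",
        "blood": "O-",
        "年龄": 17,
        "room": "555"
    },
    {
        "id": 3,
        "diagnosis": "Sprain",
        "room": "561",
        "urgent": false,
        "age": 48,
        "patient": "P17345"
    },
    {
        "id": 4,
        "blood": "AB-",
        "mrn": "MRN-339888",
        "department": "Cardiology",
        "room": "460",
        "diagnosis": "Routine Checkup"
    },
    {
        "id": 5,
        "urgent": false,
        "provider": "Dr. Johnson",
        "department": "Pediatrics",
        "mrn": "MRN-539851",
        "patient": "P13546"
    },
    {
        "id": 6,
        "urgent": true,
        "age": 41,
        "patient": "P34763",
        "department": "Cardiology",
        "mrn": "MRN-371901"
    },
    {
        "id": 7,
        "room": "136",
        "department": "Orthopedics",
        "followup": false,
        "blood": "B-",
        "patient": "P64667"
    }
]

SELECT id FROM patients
[1, 2, 3, 4, 5, 6, 7]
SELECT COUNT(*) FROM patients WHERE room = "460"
1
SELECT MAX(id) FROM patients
7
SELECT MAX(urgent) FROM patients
True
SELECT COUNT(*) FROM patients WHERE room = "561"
1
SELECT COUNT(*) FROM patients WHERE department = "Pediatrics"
2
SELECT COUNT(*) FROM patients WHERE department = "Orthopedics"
2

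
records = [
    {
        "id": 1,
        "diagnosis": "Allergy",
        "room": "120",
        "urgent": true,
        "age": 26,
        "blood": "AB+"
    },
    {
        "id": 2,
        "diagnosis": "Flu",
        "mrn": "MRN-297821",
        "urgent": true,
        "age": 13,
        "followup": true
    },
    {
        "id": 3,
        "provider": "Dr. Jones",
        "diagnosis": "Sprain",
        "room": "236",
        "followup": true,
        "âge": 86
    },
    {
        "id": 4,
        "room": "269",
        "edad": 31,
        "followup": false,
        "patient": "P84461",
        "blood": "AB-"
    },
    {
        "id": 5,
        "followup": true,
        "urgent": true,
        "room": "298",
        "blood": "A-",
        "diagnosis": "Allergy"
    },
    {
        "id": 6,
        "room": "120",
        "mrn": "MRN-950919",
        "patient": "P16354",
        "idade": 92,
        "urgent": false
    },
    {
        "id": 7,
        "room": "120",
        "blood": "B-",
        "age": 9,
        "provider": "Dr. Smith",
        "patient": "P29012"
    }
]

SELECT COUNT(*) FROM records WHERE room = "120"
3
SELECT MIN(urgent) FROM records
False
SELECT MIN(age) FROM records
9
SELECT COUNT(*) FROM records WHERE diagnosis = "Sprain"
1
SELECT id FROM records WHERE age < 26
[2, 7]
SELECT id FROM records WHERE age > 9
[1, 2]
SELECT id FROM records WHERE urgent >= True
[1, 2, 5]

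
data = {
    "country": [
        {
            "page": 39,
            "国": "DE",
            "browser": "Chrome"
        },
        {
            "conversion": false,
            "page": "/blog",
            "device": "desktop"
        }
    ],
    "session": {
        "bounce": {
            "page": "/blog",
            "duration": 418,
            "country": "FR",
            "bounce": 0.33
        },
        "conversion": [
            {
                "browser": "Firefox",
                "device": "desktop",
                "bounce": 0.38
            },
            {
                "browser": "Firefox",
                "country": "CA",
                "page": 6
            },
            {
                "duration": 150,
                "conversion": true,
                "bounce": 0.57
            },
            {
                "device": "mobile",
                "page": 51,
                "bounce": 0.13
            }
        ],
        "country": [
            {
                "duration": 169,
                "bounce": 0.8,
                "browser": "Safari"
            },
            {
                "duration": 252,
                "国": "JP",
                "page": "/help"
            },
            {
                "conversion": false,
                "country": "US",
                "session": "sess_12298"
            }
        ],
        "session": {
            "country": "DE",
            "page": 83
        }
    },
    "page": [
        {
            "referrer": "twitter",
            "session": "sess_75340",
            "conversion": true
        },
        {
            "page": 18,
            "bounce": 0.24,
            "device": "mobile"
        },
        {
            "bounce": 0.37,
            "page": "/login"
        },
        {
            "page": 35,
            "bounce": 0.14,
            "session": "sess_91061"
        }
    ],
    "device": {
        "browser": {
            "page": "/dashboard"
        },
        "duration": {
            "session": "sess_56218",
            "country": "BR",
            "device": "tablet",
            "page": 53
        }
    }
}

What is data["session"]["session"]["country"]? "DE"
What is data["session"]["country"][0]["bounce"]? 0.8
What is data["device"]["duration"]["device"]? "tablet"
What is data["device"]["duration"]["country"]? "BR"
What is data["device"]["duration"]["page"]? 53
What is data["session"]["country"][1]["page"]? "/help"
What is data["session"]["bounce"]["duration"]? 418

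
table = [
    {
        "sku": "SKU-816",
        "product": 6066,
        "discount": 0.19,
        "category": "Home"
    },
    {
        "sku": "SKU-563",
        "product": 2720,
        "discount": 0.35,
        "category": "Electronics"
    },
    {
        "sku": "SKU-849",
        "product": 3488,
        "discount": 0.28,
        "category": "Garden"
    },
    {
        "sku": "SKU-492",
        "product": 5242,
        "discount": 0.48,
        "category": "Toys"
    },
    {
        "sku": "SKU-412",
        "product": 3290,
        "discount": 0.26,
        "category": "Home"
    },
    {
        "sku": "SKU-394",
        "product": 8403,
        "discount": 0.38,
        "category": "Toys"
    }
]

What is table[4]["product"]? 3290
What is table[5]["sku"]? "SKU-394"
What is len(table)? 6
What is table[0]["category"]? "Home"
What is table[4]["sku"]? "SKU-412"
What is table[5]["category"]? "Toys"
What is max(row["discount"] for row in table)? 0.48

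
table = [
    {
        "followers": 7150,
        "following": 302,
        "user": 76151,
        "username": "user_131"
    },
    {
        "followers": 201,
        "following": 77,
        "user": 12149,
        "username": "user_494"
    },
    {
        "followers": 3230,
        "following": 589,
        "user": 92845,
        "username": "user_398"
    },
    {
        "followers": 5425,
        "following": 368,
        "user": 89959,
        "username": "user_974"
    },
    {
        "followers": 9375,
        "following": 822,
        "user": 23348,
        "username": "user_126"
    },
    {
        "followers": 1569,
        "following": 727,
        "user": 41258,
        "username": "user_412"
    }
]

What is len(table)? 6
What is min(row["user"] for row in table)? 12149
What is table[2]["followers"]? 3230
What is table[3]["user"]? 89959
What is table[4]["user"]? 23348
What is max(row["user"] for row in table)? 92845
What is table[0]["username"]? "user_131"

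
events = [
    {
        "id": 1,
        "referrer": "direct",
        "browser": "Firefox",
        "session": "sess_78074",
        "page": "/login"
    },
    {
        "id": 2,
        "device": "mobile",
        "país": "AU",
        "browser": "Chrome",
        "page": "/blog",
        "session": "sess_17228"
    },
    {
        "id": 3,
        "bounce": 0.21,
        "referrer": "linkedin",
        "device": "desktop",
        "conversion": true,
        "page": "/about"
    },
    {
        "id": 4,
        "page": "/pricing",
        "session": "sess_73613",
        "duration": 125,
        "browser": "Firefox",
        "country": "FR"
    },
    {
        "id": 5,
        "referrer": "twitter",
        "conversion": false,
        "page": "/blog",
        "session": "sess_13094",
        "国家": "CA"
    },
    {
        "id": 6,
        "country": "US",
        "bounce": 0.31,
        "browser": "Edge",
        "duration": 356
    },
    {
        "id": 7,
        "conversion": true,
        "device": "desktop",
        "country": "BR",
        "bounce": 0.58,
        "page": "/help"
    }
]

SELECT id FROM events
[1, 2, 3, 4, 5, 6, 7]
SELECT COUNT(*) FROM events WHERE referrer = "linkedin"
1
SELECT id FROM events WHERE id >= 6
[6, 7]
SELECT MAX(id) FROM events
7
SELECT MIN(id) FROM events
1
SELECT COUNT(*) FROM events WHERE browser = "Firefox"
2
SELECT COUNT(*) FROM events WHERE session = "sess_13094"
1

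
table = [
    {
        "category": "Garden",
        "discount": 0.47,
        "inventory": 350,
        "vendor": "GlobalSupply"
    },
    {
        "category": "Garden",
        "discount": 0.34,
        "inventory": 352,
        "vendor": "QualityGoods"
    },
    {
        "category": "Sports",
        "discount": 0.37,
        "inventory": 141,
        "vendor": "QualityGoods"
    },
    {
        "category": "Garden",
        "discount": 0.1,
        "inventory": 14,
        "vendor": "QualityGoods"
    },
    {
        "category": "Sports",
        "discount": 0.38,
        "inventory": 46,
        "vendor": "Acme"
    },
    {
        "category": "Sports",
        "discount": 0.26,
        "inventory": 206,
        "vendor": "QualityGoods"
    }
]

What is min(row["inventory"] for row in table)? 14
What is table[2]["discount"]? 0.37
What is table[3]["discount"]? 0.1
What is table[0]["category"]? "Garden"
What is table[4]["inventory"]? 46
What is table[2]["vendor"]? "QualityGoods"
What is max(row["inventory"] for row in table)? 352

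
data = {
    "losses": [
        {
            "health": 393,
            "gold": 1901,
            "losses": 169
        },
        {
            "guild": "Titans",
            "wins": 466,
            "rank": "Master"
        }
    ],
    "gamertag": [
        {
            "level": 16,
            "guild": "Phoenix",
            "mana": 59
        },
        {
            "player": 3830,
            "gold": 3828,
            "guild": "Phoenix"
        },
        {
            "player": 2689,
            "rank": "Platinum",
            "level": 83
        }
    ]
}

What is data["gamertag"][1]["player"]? 3830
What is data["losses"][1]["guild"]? "Titans"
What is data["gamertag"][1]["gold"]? 3828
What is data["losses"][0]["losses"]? 169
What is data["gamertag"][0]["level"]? 16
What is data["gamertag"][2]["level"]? 83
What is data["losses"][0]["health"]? 393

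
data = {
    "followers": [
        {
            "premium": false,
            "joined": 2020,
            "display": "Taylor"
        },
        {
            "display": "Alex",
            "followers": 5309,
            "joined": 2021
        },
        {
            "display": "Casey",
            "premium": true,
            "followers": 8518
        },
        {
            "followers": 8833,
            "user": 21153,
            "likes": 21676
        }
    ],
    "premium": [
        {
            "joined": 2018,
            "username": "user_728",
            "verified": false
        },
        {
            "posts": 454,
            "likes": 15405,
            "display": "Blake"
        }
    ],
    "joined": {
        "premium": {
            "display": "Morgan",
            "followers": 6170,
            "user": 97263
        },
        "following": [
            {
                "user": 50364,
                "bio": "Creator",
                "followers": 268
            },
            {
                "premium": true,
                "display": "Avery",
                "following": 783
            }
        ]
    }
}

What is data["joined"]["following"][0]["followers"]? 268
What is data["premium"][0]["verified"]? False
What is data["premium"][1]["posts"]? 454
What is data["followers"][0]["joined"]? 2020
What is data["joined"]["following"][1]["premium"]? True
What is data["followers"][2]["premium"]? True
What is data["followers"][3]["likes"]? 21676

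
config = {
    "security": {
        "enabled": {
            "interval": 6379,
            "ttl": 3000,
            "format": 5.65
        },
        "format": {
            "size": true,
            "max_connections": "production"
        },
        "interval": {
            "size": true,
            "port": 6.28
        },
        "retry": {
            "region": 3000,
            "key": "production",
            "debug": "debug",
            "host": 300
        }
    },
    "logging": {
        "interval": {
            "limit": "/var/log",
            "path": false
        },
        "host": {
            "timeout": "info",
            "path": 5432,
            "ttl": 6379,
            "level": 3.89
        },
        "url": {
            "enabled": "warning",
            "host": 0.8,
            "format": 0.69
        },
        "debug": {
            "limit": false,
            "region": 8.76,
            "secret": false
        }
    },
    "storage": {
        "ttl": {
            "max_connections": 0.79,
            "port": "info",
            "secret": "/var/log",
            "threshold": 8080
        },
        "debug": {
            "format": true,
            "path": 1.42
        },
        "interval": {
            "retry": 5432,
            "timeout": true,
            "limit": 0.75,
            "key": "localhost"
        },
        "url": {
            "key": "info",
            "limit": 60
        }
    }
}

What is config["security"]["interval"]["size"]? True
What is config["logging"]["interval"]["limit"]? "/var/log"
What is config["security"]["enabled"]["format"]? 5.65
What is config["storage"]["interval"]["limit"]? 0.75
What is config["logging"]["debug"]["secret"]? False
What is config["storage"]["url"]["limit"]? 60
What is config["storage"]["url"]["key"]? "info"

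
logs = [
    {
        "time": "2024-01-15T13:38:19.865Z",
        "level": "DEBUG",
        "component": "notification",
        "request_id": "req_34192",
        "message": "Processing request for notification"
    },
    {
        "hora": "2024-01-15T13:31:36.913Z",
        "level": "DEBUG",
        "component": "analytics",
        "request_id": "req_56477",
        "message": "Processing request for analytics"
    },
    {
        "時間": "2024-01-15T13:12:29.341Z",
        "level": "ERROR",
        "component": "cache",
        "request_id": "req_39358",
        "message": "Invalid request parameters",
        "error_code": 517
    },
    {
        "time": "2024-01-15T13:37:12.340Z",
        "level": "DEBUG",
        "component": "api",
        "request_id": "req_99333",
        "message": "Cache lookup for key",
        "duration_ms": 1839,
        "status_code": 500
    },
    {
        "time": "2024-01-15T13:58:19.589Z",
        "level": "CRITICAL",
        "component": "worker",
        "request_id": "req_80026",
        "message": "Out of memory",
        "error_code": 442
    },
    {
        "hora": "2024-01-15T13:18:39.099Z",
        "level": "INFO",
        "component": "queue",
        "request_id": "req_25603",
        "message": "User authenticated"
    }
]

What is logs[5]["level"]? "INFO"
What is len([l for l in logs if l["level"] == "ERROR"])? 1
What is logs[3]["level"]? "DEBUG"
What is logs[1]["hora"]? "2024-01-15T13:31:36.913Z"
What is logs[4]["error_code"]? 442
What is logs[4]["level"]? "CRITICAL"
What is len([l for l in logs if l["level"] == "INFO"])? 1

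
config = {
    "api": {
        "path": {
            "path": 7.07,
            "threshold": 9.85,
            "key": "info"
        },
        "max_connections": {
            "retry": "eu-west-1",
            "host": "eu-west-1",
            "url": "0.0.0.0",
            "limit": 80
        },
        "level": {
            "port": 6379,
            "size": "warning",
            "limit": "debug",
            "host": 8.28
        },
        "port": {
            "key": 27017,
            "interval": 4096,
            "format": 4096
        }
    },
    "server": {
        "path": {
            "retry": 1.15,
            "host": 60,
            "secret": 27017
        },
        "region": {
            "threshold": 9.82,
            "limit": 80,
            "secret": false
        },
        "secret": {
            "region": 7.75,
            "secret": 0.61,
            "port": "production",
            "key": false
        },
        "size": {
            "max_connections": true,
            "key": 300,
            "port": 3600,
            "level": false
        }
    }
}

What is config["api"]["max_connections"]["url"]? "0.0.0.0"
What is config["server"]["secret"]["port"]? "production"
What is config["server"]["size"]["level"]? False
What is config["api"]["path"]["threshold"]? 9.85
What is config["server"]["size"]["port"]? 3600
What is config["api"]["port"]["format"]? 4096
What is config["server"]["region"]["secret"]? False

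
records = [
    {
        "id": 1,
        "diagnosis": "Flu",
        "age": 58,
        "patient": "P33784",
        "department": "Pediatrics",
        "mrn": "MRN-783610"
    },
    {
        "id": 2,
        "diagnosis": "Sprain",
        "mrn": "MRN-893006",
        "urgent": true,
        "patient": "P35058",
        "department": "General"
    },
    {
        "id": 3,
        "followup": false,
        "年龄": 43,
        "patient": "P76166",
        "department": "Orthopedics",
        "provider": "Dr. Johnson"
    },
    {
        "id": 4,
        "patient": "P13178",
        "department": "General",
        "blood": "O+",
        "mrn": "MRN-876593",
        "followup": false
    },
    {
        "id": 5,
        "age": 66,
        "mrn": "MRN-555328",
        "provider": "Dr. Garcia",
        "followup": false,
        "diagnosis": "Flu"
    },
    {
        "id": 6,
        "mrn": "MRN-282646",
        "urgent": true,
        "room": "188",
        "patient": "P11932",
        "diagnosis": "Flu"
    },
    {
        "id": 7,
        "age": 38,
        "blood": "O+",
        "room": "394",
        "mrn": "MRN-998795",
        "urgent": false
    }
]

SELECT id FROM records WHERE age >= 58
[1, 5]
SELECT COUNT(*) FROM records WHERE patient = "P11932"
1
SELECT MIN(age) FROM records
38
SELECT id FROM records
[1, 2, 3, 4, 5, 6, 7]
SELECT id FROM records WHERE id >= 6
[6, 7]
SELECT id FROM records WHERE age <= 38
[7]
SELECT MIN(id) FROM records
1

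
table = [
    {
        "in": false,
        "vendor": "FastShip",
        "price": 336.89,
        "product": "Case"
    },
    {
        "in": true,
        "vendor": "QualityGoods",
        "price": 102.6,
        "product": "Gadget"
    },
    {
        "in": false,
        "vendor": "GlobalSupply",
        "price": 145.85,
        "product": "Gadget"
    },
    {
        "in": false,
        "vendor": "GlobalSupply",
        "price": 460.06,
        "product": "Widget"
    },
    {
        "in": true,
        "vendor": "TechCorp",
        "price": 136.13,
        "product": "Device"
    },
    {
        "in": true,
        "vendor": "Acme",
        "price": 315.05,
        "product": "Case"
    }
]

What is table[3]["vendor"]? "GlobalSupply"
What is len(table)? 6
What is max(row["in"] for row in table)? True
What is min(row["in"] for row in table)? False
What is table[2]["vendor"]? "GlobalSupply"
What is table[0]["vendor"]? "FastShip"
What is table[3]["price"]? 460.06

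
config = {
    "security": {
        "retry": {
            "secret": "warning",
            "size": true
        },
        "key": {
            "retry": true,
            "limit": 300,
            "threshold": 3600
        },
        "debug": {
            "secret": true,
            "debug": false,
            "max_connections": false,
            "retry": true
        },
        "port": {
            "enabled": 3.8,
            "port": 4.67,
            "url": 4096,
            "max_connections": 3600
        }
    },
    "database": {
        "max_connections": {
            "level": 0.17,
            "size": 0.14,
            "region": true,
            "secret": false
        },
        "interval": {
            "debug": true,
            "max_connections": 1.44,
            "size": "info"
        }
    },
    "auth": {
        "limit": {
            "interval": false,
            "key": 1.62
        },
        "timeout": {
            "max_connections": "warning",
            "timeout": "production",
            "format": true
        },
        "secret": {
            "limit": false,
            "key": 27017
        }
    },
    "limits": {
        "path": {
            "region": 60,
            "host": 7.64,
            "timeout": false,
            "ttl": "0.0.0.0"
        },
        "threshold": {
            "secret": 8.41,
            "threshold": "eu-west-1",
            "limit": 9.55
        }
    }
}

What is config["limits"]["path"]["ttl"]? "0.0.0.0"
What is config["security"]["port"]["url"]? 4096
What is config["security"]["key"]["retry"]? True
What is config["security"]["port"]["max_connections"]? 3600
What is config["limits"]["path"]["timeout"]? False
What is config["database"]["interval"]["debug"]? True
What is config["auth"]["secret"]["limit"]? False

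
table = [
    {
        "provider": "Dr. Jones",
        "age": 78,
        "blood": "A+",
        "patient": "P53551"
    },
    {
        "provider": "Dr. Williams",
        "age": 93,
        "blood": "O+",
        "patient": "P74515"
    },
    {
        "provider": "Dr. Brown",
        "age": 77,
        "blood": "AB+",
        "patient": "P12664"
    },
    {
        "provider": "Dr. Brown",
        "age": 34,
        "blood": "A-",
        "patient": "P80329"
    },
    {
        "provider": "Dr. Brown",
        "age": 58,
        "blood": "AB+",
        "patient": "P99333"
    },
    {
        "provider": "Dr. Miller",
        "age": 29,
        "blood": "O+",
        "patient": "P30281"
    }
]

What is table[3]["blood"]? "A-"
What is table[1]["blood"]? "O+"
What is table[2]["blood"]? "AB+"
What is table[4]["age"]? 58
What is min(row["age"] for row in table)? 29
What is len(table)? 6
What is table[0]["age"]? 78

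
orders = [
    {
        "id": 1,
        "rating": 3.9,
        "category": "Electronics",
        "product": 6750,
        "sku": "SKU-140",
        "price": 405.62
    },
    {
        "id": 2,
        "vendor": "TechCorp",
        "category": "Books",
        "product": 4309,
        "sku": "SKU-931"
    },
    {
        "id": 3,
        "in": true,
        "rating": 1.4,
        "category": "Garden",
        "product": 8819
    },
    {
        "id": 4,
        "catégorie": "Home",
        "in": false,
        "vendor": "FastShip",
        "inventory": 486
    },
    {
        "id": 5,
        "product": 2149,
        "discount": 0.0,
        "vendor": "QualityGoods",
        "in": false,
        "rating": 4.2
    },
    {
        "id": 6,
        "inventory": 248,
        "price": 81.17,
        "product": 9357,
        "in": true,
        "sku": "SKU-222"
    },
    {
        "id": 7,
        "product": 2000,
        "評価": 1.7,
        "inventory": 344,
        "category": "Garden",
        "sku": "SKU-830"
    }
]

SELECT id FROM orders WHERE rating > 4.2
[]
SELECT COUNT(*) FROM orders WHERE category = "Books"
1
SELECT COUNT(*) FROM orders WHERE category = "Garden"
2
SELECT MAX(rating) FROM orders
4.2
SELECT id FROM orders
[1, 2, 3, 4, 5, 6, 7]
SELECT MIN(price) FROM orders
81.17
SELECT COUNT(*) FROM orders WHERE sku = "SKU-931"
1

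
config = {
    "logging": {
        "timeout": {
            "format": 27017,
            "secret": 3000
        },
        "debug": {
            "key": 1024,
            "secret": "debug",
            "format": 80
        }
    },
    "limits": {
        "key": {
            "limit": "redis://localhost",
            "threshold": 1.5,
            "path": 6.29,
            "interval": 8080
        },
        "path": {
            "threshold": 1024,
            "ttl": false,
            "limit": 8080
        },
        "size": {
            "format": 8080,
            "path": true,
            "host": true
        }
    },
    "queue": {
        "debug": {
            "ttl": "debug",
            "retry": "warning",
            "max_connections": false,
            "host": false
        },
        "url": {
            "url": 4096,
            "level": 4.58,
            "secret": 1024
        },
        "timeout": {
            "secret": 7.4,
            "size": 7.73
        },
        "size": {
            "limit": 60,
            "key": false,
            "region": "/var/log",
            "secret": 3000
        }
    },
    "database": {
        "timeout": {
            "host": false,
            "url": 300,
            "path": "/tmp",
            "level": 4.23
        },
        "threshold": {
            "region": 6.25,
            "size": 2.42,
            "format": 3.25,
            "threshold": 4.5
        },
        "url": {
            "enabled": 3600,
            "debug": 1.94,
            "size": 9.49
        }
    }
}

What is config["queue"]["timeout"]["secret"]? 7.4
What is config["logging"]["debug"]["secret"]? "debug"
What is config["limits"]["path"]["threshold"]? 1024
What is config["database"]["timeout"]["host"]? False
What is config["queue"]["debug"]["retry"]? "warning"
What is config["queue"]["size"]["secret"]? 3000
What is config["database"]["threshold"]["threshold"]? 4.5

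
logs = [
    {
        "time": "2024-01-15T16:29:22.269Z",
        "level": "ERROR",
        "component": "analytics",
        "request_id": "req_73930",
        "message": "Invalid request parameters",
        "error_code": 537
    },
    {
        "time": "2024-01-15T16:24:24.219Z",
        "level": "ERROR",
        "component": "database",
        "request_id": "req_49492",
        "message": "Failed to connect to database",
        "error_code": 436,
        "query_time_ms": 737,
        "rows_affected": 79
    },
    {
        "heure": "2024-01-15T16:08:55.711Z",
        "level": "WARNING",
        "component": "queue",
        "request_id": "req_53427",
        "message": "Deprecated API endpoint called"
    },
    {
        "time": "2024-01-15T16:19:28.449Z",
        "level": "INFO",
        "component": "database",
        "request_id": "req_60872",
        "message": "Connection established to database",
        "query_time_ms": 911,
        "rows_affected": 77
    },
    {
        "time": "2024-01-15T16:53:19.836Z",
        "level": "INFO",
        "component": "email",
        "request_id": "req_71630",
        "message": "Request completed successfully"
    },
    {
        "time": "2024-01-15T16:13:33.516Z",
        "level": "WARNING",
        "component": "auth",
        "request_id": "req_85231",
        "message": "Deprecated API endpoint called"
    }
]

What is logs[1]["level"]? "ERROR"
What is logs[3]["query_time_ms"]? 911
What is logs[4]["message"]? "Request completed successfully"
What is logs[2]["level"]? "WARNING"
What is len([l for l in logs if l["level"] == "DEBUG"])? 0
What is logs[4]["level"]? "INFO"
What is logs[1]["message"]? "Failed to connect to database"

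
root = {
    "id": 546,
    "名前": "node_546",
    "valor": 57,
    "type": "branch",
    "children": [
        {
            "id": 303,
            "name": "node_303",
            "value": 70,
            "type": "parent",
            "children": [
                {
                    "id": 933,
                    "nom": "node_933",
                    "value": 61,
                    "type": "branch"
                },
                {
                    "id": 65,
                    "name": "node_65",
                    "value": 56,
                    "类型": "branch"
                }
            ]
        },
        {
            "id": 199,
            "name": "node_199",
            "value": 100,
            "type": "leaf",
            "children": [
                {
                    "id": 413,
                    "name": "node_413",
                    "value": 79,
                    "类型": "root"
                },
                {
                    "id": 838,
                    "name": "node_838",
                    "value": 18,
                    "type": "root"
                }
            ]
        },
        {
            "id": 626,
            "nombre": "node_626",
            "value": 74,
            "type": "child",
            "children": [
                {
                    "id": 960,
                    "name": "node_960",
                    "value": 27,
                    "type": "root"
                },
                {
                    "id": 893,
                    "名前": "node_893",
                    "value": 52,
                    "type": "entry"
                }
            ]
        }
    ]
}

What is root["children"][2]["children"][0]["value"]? 27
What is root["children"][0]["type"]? "parent"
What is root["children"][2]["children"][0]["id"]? 960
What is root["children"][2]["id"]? 626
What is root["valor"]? 57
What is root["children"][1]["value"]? 100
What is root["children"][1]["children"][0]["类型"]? "root"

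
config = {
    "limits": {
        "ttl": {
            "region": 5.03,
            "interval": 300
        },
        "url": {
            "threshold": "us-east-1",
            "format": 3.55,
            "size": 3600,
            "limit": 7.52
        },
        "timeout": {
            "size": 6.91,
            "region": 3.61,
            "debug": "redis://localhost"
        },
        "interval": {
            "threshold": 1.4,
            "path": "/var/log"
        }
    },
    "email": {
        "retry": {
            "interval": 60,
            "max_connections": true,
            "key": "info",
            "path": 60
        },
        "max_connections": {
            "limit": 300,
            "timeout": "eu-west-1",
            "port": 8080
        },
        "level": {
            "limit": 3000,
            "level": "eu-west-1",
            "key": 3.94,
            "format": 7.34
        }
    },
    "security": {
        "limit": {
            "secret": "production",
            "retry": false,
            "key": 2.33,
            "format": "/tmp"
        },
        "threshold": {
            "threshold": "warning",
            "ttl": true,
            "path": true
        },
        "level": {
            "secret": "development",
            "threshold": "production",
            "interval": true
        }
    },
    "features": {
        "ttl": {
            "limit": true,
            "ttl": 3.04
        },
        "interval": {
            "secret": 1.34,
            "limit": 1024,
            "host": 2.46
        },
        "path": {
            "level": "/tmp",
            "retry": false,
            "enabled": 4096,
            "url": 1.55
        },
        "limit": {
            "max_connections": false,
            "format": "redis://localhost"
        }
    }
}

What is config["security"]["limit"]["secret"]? "production"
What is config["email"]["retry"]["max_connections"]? True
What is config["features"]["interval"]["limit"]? 1024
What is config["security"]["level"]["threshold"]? "production"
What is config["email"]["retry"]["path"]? 60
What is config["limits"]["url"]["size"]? 3600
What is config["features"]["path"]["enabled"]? 4096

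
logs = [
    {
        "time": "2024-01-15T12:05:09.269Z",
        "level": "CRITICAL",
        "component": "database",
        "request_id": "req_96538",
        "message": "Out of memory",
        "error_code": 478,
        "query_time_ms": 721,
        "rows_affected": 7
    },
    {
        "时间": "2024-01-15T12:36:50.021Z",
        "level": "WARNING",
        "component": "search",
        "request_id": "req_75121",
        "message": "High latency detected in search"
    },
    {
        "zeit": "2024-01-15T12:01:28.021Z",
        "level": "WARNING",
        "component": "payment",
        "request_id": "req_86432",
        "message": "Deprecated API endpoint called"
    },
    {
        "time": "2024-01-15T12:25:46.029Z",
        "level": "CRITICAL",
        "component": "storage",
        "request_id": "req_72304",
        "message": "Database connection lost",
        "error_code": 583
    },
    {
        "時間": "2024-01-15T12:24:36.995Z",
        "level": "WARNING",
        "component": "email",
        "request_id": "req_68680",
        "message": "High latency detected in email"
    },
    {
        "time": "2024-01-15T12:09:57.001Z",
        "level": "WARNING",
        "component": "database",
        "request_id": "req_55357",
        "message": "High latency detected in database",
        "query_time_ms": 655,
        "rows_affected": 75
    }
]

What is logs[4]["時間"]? "2024-01-15T12:24:36.995Z"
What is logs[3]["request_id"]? "req_72304"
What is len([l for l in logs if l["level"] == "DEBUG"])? 0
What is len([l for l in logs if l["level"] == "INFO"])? 0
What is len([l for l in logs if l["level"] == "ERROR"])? 0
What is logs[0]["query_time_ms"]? 721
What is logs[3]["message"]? "Database connection lost"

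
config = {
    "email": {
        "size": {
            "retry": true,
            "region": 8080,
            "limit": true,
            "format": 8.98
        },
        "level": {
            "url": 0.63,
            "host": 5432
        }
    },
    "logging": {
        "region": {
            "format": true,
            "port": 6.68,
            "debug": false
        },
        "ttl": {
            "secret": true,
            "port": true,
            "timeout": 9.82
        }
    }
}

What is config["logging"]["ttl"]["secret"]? True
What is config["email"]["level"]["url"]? 0.63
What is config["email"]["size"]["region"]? 8080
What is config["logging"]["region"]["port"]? 6.68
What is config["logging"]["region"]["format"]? True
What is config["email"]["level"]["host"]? 5432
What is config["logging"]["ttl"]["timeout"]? 9.82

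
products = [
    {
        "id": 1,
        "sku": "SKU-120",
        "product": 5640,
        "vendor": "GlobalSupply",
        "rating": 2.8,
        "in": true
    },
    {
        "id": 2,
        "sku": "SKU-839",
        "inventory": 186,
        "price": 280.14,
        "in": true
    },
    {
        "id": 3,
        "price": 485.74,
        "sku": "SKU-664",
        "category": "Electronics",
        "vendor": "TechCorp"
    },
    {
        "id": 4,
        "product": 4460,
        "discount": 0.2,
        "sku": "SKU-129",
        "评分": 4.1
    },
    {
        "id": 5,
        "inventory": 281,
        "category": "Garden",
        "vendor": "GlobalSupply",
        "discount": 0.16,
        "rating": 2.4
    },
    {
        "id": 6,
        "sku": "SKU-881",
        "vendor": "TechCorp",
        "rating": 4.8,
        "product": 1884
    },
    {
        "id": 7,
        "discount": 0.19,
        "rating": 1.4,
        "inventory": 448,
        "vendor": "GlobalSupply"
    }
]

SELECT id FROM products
[1, 2, 3, 4, 5, 6, 7]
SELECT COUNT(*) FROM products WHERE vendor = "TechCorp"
2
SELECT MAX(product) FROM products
5640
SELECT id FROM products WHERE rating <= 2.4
[5, 7]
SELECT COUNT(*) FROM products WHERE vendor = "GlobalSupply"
3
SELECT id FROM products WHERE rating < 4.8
[1, 5, 7]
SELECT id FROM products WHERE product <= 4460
[4, 6]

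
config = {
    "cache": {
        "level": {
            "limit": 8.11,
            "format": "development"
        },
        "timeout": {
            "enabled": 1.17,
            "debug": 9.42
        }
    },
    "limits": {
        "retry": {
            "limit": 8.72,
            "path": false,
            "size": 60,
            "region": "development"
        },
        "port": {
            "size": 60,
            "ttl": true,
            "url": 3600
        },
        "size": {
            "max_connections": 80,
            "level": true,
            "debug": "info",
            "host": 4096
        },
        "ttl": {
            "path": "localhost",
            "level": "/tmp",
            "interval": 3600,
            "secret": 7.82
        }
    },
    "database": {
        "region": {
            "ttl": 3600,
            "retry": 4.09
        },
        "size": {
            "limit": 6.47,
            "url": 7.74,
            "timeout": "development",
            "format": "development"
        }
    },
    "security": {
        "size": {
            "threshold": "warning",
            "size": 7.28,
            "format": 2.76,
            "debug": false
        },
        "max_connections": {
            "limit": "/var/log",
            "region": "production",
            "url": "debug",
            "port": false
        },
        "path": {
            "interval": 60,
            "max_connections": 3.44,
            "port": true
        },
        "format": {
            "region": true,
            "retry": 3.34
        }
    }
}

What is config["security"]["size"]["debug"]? False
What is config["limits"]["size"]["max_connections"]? 80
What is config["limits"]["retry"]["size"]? 60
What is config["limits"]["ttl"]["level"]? "/tmp"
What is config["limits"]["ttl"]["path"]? "localhost"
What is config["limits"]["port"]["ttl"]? True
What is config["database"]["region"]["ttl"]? 3600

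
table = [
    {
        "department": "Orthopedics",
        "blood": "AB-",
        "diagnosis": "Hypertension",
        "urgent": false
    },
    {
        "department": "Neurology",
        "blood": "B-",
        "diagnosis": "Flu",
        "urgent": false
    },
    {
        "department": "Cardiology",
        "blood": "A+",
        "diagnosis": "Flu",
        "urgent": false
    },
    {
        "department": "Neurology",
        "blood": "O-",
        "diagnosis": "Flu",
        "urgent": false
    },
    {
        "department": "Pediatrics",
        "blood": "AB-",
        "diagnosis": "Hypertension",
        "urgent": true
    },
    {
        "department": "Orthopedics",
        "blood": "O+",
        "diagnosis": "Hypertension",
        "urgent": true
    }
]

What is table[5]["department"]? "Orthopedics"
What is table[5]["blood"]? "O+"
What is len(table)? 6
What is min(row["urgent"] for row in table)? False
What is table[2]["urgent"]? False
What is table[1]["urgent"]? False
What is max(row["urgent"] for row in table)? True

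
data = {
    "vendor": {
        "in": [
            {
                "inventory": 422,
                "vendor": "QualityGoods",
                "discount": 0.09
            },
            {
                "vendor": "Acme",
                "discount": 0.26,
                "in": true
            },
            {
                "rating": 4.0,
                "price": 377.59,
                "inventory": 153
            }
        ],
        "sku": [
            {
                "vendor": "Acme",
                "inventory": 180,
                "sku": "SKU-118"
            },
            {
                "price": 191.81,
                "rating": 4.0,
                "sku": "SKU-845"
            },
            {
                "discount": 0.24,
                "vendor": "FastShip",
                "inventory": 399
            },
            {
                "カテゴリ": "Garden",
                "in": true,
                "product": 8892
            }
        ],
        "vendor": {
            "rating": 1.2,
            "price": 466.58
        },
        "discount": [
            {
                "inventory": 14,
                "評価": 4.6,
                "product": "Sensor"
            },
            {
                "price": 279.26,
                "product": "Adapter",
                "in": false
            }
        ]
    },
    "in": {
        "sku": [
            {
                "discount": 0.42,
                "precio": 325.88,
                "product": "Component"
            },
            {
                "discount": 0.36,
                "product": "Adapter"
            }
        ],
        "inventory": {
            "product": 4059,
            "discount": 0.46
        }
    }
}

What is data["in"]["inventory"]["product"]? 4059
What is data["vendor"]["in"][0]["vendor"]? "QualityGoods"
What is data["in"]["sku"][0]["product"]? "Component"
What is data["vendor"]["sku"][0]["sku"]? "SKU-118"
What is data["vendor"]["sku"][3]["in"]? True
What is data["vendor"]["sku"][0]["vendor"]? "Acme"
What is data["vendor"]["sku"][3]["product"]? 8892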